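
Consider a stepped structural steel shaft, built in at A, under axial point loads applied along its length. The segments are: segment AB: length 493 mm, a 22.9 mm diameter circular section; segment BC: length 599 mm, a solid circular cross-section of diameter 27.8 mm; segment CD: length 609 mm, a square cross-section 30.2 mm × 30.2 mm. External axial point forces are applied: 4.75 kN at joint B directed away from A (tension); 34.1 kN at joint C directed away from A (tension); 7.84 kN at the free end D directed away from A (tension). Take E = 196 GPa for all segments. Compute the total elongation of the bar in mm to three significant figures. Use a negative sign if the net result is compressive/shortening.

Internal axial forces (sectioning from the free end, tension +): N_CD = 7.84 kN, N_BC = 41.94 kN, N_AB = 46.69 kN.
A_AB = 411.9 mm².
A_BC = 607 mm².
A_CD = 912 mm².
δ_AB = 46690·493/(411.9·196000) = 0.2851 mm
δ_BC = 41940·599/(607·196000) = 0.2112 mm
δ_CD = 7840·609/(912·196000) = 0.02671 mm
δ = Σδ_i = 0.523 mm.

0.523 mm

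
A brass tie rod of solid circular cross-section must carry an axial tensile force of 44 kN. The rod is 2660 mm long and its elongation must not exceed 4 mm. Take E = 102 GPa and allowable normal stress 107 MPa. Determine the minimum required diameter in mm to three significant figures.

22.9 mm

Required area A ≥ P/σ_allow = 44000/107 = 411.2 mm².
For a solid circular section, d ≥ √(4A/π) = 22.88 mm.
Elongation limit: A ≥ PL/(Eδ_allow) = 44000·2660/(102000·4) = 286.9 mm² ⇒ d ≥ 19.11 mm.
The stress limit governs.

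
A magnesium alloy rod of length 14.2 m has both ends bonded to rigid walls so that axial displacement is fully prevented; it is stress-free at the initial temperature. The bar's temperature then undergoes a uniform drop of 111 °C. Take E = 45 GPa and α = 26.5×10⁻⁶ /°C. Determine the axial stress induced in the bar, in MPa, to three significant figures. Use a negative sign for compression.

Free thermal expansion αLΔT = 26.5e-6 · 14200 · -111 = -41.77 mm.
The walls impose strain ε = −(-41.77)/14200 = 2.9415e-03; σ = Eε = 45000 · 2.9415e-03 = 132.4 MPa.

132 MPa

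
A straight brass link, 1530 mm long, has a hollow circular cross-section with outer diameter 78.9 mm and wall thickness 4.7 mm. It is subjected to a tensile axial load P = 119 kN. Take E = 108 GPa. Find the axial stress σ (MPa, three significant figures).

A = 1096 mm².
σ = N/A = 119000/1096 = 108.6 MPa.

109 MPa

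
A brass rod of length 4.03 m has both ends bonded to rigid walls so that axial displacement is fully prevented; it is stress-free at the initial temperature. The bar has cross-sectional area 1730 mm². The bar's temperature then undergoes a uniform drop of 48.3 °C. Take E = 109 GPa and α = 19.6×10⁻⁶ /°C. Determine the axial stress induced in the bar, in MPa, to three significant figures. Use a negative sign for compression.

103 MPa

Free thermal expansion αLΔT = 19.6e-6 · 4030 · -48.3 = -3.815 mm.
The walls impose strain ε = −(-3.815)/4030 = 9.4668e-04; σ = Eε = 109000 · 9.4668e-04 = 103.2 MPa.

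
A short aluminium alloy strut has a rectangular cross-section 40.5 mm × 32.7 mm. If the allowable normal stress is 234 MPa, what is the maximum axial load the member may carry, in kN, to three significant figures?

A = 1324 mm².
P_max = σ_allow · A = 234 · 1324 = 309900 N = 309.9 kN.

310 kN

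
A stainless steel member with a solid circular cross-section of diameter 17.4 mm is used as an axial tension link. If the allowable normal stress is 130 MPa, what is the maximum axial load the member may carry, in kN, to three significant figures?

30.9 kN

A = 237.8 mm².
P_max = σ_allow · A = 130 · 237.8 = 30910 N = 30.91 kN.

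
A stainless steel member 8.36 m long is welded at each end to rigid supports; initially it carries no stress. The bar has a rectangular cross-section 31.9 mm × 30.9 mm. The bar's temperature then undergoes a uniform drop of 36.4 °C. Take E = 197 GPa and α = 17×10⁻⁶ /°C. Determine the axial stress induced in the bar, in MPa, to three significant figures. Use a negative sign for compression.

Free thermal expansion αLΔT = 17e-6 · 8360 · -36.4 = -5.173 mm.
The walls impose strain ε = −(-5.173)/8360 = 6.1880e-04; σ = Eε = 197000 · 6.1880e-04 = 121.9 MPa.

122 MPa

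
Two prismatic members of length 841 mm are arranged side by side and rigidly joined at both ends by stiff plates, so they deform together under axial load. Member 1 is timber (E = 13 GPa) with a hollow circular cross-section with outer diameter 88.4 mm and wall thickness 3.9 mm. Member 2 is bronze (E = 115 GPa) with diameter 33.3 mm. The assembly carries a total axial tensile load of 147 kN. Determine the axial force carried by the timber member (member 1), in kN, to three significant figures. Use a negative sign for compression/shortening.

A_1 = 1035 mm².
A_2 = 870.9 mm².
Equal strain + equilibrium ⇒ each member carries load in proportion to AE: A₁E₁ = 13460000 N, A₂E₂ = 100200000 N, ΣAE = 113600000 N.
F₁ = P·A₁E₁/ΣAE = 147000·13460000/113600000 = 17410 N.

17.4 kN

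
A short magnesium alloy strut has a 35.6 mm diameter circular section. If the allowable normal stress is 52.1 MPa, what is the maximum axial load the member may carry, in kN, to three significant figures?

A = 995.4 mm².
P_max = σ_allow · A = 52.1 · 995.4 = 51860 N = 51.86 kN.

51.9 kN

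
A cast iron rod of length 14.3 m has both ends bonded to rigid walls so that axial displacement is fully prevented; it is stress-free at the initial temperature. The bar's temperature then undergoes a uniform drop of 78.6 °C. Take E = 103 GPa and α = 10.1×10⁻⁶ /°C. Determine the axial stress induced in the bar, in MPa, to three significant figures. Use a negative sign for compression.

81.8 MPa

Free thermal expansion αLΔT = 10.1e-6 · 14300 · -78.6 = -11.35 mm.
The walls impose strain ε = −(-11.35)/14300 = 7.9386e-04; σ = Eε = 103000 · 7.9386e-04 = 81.77 MPa.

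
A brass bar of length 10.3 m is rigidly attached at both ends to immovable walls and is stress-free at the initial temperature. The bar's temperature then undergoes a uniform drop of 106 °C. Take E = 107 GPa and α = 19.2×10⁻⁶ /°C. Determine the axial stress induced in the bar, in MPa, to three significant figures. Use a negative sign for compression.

Free thermal expansion αLΔT = 19.2e-6 · 10300 · -106 = -20.96 mm.
The walls impose strain ε = −(-20.96)/10300 = 2.0352e-03; σ = Eε = 107000 · 2.0352e-03 = 217.8 MPa.

218 MPa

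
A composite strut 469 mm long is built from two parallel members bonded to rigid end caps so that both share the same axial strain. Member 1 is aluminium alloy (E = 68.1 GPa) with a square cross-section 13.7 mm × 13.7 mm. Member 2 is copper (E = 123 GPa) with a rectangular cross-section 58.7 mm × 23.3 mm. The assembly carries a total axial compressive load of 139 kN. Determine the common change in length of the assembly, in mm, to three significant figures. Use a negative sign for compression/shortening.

-0.360 mm

A_1 = 187.7 mm².
A_2 = 1368 mm².
Equal strain + equilibrium ⇒ each member carries load in proportion to AE: A₁E₁ = 12780000 N, A₂E₂ = 168200000 N, ΣAE = 181000000 N.
δ = PL/ΣAE = -139000·469/181000000 = -0.3602 mm.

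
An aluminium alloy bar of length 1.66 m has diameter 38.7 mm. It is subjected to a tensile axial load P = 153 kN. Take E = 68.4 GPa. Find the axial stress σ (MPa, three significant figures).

130 MPa

A = 1176 mm².
σ = N/A = 153000/1176 = 130.1 MPa.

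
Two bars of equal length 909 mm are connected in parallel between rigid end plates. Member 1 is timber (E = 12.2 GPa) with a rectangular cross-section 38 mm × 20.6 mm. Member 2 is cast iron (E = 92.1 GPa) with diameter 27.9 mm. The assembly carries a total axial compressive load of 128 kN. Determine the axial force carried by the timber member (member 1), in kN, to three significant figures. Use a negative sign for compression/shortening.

-18.6 kN

A_1 = 782.8 mm².
A_2 = 611.4 mm².
Equal strain + equilibrium ⇒ each member carries load in proportion to AE: A₁E₁ = 9550000 N, A₂E₂ = 56310000 N, ΣAE = 65860000 N.
F₁ = P·A₁E₁/ΣAE = -128000·9550000/65860000 = -18560 N.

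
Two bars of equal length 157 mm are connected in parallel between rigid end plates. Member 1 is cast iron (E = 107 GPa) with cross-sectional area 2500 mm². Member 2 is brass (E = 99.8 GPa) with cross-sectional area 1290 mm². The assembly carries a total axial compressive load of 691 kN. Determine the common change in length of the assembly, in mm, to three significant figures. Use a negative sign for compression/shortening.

Equal strain + equilibrium ⇒ each member carries load in proportion to AE: A₁E₁ = 267500000 N, A₂E₂ = 128700000 N, ΣAE = 396200000 N.
δ = PL/ΣAE = -691000·157/396200000 = -0.2738 mm.

-0.274 mm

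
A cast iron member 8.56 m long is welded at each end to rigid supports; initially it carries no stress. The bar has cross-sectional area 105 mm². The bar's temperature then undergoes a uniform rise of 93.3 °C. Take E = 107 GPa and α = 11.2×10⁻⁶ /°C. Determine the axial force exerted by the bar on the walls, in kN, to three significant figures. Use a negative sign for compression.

Free thermal expansion αLΔT = 11.2e-6 · 8560 · 93.3 = 8.945 mm.
The walls impose strain ε = −(8.945)/8560 = -1.0450e-03; σ = Eε = 107000 · -1.0450e-03 = -111.8 MPa.
Wall reaction R = σ·A = -111.8·105 = -11740 N = -11.74 kN.

-11.7 kN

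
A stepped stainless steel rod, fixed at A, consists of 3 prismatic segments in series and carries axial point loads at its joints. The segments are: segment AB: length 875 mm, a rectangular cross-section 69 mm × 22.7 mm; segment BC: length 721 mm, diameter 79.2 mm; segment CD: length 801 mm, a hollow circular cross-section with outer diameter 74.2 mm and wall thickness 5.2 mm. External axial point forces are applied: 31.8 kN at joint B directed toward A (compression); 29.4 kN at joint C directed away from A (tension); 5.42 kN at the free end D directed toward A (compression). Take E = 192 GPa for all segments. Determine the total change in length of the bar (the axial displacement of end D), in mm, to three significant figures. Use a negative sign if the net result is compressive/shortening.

-0.0245 mm

Internal axial forces (sectioning from the free end, tension +): N_CD = -5.42 kN, N_BC = 23.98 kN, N_AB = -7.82 kN.
A_AB = 1566 mm².
A_BC = 4927 mm².
A_CD = 1127 mm².
δ_AB = -7820·875/(1566·192000) = -0.02275 mm
δ_BC = 23980·721/(4927·192000) = 0.01828 mm
δ_CD = -5420·801/(1127·192000) = -0.02006 mm
δ = Σδ_i = -0.02453 mm.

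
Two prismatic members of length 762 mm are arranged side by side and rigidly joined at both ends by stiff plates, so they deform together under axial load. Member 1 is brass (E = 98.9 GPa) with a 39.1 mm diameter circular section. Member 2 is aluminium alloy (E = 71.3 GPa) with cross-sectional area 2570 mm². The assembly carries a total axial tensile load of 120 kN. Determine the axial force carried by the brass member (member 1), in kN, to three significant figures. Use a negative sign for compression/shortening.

A_1 = 1201 mm².
Equal strain + equilibrium ⇒ each member carries load in proportion to AE: A₁E₁ = 118800000 N, A₂E₂ = 183200000 N, ΣAE = 302000000 N.
F₁ = P·A₁E₁/ΣAE = 120000·118800000/302000000 = 47190 N.

47.2 kN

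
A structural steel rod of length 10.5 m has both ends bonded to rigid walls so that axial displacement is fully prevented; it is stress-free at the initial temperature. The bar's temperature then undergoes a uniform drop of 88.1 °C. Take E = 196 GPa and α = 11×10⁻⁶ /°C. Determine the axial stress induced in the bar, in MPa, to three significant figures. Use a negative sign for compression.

Free thermal expansion αLΔT = 11e-6 · 10500 · -88.1 = -10.18 mm.
The walls impose strain ε = −(-10.18)/10500 = 9.6910e-04; σ = Eε = 196000 · 9.6910e-04 = 189.9 MPa.

190 MPa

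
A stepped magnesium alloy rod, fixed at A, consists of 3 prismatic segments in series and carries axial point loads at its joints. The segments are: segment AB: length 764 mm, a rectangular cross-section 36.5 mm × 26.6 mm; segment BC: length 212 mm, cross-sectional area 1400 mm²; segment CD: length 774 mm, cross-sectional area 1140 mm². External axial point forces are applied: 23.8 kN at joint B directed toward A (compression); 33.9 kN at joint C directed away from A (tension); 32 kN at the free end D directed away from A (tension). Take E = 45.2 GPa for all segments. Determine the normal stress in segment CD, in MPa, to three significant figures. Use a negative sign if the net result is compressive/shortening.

28.1 MPa

Internal axial forces (sectioning from the free end, tension +): N_CD = 32 kN, N_BC = 65.9 kN, N_AB = 42.1 kN.
σ_CD = N_CD/A_CD = 32000/1140 = 28.07 MPa.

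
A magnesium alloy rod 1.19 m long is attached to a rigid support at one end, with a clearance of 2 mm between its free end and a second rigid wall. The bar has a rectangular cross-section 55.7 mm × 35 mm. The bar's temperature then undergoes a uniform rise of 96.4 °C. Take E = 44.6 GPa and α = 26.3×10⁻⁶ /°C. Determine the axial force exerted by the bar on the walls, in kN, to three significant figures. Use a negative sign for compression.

Free thermal expansion αLΔT = 26.3e-6 · 1190 · 96.4 = 3.017 mm.
The walls engage after the gap closes; constrained expansion = 3.017 − 2 = 1.017 mm.
The walls impose strain ε = −(1.017)/1190 = -8.5465e-04; σ = Eε = 44600 · -8.5465e-04 = -38.12 MPa.
Wall reaction R = σ·A = -38.12·1950 = -74310 N = -74.31 kN.

-74.3 kN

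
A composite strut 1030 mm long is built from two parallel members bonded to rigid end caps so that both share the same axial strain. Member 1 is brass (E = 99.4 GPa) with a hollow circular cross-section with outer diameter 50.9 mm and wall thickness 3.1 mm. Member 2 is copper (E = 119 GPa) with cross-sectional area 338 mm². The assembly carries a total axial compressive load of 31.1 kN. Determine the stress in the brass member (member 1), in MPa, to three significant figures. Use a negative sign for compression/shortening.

A_1 = 465.5 mm².
Equal strain + equilibrium ⇒ each member carries load in proportion to AE: A₁E₁ = 46270000 N, A₂E₂ = 40220000 N, ΣAE = 86490000 N.
σ₁ = P·E₁/ΣAE = -31100·99400/86490000 = -35.74 MPa.

-35.7 MPa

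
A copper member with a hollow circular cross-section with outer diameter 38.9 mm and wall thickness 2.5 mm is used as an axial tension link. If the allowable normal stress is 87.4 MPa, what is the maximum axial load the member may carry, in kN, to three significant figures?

25.0 kN

A = 285.9 mm².
P_max = σ_allow · A = 87.4 · 285.9 = 24990 N = 24.99 kN.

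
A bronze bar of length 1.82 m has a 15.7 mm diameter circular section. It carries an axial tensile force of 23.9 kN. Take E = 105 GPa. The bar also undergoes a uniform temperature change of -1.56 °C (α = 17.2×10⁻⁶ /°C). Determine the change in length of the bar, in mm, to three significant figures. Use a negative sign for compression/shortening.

A = 193.6 mm².
δ_mech = NL/(AE) = 23900·1820/(193.6·105000) = 2.14 mm.
δ_thermal = αLΔT = 17.2e-6·1820·-1.56 = -0.04883 mm.
δ = δ_mech + δ_thermal = 2.091 mm.

2.09 mm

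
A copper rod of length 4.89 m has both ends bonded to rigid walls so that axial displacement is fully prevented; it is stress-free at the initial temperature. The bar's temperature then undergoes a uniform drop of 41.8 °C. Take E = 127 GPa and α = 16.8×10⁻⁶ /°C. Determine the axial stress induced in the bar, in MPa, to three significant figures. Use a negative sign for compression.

Free thermal expansion αLΔT = 16.8e-6 · 4890 · -41.8 = -3.434 mm.
The walls impose strain ε = −(-3.434)/4890 = 7.0224e-04; σ = Eε = 127000 · 7.0224e-04 = 89.18 MPa.

89.2 MPa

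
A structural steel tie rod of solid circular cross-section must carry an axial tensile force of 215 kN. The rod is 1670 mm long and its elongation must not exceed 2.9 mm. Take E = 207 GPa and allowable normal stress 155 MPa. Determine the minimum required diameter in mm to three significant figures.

42.0 mm

Required area A ≥ P/σ_allow = 215000/155 = 1387 mm².
For a solid circular section, d ≥ √(4A/π) = 42.03 mm.
Elongation limit: A ≥ PL/(Eδ_allow) = 215000·1670/(207000·2.9) = 598.1 mm² ⇒ d ≥ 27.6 mm.
The stress limit governs.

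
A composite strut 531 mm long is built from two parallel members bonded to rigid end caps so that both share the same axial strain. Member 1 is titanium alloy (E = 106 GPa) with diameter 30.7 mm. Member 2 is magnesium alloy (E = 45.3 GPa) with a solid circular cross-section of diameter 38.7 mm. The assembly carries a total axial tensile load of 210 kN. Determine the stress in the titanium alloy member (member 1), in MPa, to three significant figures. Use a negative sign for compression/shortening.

169 MPa

A_1 = 740.2 mm².
A_2 = 1176 mm².
Equal strain + equilibrium ⇒ each member carries load in proportion to AE: A₁E₁ = 78460000 N, A₂E₂ = 53290000 N, ΣAE = 131700000 N.
σ₁ = P·E₁/ΣAE = 210000·106000/131700000 = 169 MPa.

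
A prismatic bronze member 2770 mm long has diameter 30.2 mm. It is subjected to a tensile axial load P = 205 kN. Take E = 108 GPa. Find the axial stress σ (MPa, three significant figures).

286 MPa

A = 716.3 mm².
σ = N/A = 205000/716.3 = 286.2 MPa.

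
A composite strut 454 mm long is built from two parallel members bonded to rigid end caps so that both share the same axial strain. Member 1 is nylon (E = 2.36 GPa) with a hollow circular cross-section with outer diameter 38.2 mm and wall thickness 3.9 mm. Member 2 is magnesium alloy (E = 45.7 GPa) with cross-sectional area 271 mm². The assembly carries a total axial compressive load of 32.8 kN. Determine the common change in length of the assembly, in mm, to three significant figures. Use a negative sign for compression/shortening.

-1.11 mm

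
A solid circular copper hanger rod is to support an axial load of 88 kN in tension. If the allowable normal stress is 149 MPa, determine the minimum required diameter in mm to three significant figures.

27.4 mm

Required area A ≥ P/σ_allow = 88000/149 = 590.6 mm².
For a solid circular section, d ≥ √(4A/π) = 27.42 mm.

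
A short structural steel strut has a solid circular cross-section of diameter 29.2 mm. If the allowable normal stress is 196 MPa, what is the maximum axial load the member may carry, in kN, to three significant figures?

A = 669.7 mm².
P_max = σ_allow · A = 196 · 669.7 = 131300 N = 131.3 kN.

131 kN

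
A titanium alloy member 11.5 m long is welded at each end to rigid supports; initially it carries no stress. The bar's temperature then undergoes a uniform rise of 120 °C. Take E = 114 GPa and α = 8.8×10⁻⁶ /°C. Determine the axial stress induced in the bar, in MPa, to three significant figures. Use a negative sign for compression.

Free thermal expansion αLΔT = 8.8e-6 · 11500 · 120 = 12.14 mm.
The walls impose strain ε = −(12.14)/11500 = -1.0560e-03; σ = Eε = 114000 · -1.0560e-03 = -120.4 MPa.

-120 MPa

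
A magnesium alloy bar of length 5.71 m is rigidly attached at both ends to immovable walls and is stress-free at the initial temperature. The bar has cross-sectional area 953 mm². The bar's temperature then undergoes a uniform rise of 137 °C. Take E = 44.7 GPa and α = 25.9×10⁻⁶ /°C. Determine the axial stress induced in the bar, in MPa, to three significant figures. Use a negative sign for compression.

-159 MPa

Free thermal expansion αLΔT = 25.9e-6 · 5710 · 137 = 20.26 mm.
The walls impose strain ε = −(20.26)/5710 = -3.5483e-03; σ = Eε = 44700 · -3.5483e-03 = -158.6 MPa.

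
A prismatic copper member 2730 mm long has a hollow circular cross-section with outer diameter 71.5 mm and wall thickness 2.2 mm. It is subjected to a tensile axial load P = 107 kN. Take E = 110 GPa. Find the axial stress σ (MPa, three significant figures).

A = 479 mm².
σ = N/A = 107000/479 = 223.4 MPa.

223 MPa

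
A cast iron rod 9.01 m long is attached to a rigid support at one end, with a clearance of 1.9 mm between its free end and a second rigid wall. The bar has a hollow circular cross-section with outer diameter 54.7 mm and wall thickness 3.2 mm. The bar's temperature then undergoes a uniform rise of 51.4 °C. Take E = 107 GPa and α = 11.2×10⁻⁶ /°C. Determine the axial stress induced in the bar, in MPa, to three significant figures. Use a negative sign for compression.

Free thermal expansion αLΔT = 11.2e-6 · 9010 · 51.4 = 5.187 mm.
The walls engage after the gap closes; constrained expansion = 5.187 − 1.9 = 3.287 mm.
The walls impose strain ε = −(3.287)/9010 = -3.6480e-04; σ = Eε = 107000 · -3.6480e-04 = -39.03 MPa.

-39.0 MPa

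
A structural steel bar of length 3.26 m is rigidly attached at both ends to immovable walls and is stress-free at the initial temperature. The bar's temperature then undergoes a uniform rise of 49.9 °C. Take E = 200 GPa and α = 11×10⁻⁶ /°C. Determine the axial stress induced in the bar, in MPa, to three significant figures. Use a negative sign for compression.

-110 MPa

Free thermal expansion αLΔT = 11e-6 · 3260 · 49.9 = 1.789 mm.
The walls impose strain ε = −(1.789)/3260 = -5.4890e-04; σ = Eε = 200000 · -5.4890e-04 = -109.8 MPa.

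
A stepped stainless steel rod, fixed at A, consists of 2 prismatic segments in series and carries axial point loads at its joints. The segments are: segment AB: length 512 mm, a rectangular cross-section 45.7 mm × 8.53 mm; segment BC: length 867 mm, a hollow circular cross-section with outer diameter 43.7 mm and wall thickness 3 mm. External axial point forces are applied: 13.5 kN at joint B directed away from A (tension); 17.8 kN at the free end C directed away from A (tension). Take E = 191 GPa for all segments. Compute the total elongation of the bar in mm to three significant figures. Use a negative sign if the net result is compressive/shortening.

0.426 mm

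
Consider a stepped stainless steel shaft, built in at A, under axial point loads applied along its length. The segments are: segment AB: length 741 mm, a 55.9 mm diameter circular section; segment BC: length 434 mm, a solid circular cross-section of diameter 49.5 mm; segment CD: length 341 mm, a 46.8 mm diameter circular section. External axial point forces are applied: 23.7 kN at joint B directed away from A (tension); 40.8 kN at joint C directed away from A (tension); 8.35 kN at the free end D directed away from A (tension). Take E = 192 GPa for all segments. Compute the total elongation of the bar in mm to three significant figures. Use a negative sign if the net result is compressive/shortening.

0.181 mm

Internal axial forces (sectioning from the free end, tension +): N_CD = 8.35 kN, N_BC = 49.15 kN, N_AB = 72.85 kN.
A_AB = 2454 mm².
A_BC = 1924 mm².
A_CD = 1720 mm².
δ_AB = 72850·741/(2454·192000) = 0.1146 mm
δ_BC = 49150·434/(1924·192000) = 0.05773 mm
δ_CD = 8350·341/(1720·192000) = 0.008621 mm
δ = Σδ_i = 0.1809 mm.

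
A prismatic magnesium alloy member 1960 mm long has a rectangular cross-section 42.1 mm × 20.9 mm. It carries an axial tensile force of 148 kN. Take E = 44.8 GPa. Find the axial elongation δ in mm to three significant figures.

A = 879.9 mm².
δ_mech = NL/(AE) = 148000·1960/(879.9·44800) = 7.359 mm.

7.36 mm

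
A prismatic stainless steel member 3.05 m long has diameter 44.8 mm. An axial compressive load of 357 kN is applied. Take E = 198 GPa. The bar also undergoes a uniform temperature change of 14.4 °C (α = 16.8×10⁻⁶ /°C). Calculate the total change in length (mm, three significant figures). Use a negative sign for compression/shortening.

A = 1576 mm².
δ_mech = NL/(AE) = -357000·3050/(1576·198000) = -3.489 mm.
δ_thermal = αLΔT = 16.8e-6·3050·14.4 = 0.7379 mm.
δ = δ_mech + δ_thermal = -2.751 mm.

-2.75 mm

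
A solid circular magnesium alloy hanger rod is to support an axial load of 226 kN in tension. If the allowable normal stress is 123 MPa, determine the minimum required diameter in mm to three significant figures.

Required area A ≥ P/σ_allow = 226000/123 = 1837 mm².
For a solid circular section, d ≥ √(4A/π) = 48.37 mm.

48.4 mm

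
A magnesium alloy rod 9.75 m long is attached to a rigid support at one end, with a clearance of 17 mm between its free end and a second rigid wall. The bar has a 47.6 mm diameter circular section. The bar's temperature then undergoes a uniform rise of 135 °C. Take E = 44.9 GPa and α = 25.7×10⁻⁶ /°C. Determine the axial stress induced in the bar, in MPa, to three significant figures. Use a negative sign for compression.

Free thermal expansion αLΔT = 25.7e-6 · 9750 · 135 = 33.83 mm.
The walls engage after the gap closes; constrained expansion = 33.83 − 17 = 16.83 mm.
The walls impose strain ε = −(16.83)/9750 = -1.7259e-03; σ = Eε = 44900 · -1.7259e-03 = -77.49 MPa.

-77.5 MPa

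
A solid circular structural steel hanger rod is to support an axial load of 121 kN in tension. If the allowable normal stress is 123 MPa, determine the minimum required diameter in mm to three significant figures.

Required area A ≥ P/σ_allow = 121000/123 = 983.7 mm².
For a solid circular section, d ≥ √(4A/π) = 35.39 mm.

35.4 mm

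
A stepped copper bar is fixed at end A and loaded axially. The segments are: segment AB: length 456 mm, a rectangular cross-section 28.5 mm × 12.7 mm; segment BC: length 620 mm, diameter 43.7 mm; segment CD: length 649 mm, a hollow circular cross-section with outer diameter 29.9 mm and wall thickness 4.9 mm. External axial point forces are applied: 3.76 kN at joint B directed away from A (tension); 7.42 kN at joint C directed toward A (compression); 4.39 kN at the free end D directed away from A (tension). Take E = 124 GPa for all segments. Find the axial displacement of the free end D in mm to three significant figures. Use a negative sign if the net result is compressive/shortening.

0.0570 mm

Internal axial forces (sectioning from the free end, tension +): N_CD = 4.39 kN, N_BC = -3.03 kN, N_AB = 0.73 kN.
A_AB = 361.9 mm².
A_BC = 1500 mm².
A_CD = 384.8 mm².
δ_AB = 730·456/(361.9·124000) = 0.007417 mm
δ_BC = -3030·620/(1500·124000) = -0.0101 mm
δ_CD = 4390·649/(384.8·124000) = 0.0597 mm
δ = Σδ_i = 0.05702 mm.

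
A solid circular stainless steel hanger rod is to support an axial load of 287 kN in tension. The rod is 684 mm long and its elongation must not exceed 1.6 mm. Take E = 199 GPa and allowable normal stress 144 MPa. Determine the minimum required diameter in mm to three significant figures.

Required area A ≥ P/σ_allow = 287000/144 = 1993 mm².
For a solid circular section, d ≥ √(4A/π) = 50.37 mm.
Elongation limit: A ≥ PL/(Eδ_allow) = 287000·684/(199000·1.6) = 616.5 mm² ⇒ d ≥ 28.02 mm.
The stress limit governs.

50.4 mm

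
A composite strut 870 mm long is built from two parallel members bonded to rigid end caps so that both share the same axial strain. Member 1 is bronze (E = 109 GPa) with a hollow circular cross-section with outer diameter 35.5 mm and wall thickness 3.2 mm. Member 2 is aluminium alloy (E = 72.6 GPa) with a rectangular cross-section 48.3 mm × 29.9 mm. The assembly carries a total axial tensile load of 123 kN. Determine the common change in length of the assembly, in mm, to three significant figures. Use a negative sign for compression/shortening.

0.763 mm

A_1 = 324.7 mm².
A_2 = 1444 mm².
Equal strain + equilibrium ⇒ each member carries load in proportion to AE: A₁E₁ = 35390000 N, A₂E₂ = 104800000 N, ΣAE = 140200000 N.
δ = PL/ΣAE = 123000·870/140200000 = 0.763 mm.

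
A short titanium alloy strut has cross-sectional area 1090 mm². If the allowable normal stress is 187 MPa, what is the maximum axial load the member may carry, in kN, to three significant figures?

204 kN

P_max = σ_allow · A = 187 · 1090 = 203800 N = 203.8 kN.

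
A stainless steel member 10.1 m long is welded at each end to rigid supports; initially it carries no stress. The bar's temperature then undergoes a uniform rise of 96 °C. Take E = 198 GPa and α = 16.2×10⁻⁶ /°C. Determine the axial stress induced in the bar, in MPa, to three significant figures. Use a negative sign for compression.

Free thermal expansion αLΔT = 16.2e-6 · 10100 · 96 = 15.71 mm.
The walls impose strain ε = −(15.71)/10100 = -1.5552e-03; σ = Eε = 198000 · -1.5552e-03 = -307.9 MPa.

-308 MPa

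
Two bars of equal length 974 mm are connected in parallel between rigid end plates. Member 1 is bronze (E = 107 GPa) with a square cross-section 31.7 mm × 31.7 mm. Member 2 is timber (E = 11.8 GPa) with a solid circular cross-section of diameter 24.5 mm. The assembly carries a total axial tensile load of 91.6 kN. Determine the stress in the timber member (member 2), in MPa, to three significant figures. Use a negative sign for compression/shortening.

A_1 = 1005 mm².
A_2 = 471.4 mm².
Equal strain + equilibrium ⇒ each member carries load in proportion to AE: A₁E₁ = 107500000 N, A₂E₂ = 5563000 N, ΣAE = 113100000 N.
σ₂ = P·E₂/ΣAE = 91600·11800/113100000 = 9.558 MPa.

9.56 MPa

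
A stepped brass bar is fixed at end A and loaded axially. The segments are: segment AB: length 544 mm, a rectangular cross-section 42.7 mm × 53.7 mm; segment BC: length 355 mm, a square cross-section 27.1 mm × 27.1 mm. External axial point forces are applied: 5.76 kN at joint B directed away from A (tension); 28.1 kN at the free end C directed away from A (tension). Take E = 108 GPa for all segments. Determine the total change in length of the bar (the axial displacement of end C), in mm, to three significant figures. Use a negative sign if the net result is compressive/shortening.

0.200 mm

Internal axial forces (sectioning from the free end, tension +): N_BC = 28.1 kN, N_AB = 33.86 kN.
A_AB = 2293 mm².
A_BC = 734.4 mm².
δ_AB = 33860·544/(2293·108000) = 0.07438 mm
δ_BC = 28100·355/(734.4·108000) = 0.1258 mm
δ = Σδ_i = 0.2001 mm.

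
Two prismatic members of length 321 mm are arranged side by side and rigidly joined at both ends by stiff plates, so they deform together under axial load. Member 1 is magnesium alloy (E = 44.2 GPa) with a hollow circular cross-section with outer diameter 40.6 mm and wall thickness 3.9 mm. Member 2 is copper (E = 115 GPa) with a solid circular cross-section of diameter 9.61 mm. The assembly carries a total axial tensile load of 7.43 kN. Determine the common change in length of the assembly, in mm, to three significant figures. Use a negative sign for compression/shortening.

0.0845 mm

A_1 = 449.7 mm².
A_2 = 72.53 mm².
Equal strain + equilibrium ⇒ each member carries load in proportion to AE: A₁E₁ = 19870000 N, A₂E₂ = 8341000 N, ΣAE = 28220000 N.
δ = PL/ΣAE = 7430·321/28220000 = 0.08453 mm.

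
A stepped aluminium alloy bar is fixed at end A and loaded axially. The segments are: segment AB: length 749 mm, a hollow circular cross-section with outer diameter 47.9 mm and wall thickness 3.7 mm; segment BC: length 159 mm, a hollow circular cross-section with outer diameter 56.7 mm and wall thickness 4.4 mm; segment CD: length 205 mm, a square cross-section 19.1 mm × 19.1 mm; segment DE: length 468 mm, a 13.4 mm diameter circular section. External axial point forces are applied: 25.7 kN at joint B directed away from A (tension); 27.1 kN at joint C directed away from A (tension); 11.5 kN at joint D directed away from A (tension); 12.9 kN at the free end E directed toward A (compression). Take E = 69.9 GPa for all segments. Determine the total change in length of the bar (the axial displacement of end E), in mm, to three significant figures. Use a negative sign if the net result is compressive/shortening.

0.529 mm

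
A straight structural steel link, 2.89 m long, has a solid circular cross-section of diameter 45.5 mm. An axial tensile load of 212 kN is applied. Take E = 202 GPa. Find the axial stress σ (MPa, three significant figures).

A = 1626 mm².
σ = N/A = 212000/1626 = 130.4 MPa.

130 MPa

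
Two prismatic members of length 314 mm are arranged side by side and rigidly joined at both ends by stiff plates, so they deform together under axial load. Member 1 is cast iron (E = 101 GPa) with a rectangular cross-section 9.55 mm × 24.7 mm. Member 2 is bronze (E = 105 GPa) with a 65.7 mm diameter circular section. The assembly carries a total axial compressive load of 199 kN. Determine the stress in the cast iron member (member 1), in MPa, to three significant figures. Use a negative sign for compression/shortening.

A_1 = 235.9 mm².
A_2 = 3390 mm².
Equal strain + equilibrium ⇒ each member carries load in proportion to AE: A₁E₁ = 23820000 N, A₂E₂ = 356000000 N, ΣAE = 379800000 N.
σ₁ = P·E₁/ΣAE = -199000·101000/379800000 = -52.92 MPa.

-52.9 MPa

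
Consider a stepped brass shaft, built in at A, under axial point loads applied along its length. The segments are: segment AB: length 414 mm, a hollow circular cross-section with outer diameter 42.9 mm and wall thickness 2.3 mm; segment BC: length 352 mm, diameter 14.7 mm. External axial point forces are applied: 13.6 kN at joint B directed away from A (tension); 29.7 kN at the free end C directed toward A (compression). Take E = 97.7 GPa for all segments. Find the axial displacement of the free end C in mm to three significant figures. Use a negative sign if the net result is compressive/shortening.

-0.863 mm

Internal axial forces (sectioning from the free end, tension +): N_BC = -29.7 kN, N_AB = -16.1 kN.
A_AB = 293.4 mm².
A_BC = 169.7 mm².
δ_AB = -16100·414/(293.4·97700) = -0.2326 mm
δ_BC = -29700·352/(169.7·97700) = -0.6305 mm
δ = Σδ_i = -0.863 mm.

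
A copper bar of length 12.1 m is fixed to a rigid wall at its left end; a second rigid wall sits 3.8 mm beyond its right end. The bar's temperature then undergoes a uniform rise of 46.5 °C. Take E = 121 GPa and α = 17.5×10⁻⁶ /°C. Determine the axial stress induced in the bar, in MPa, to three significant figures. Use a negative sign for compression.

-60.5 MPa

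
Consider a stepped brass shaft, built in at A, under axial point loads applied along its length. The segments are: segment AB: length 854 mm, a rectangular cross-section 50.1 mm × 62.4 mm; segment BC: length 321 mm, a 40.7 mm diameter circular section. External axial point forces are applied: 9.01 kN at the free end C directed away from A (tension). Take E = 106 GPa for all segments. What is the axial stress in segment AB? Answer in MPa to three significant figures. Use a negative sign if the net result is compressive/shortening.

2.88 MPa

Internal axial forces (sectioning from the free end, tension +): N_BC = 9.01 kN, N_AB = 9.01 kN.
A_AB = 3126 mm².
σ_AB = N_AB/A_AB = 9010/3126 = 2.882 MPa.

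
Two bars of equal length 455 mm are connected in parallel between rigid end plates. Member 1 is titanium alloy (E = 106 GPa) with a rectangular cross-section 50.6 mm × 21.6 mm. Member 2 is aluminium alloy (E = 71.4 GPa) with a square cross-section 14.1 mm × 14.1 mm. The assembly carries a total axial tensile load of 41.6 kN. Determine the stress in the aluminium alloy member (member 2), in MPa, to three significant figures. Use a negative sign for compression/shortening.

A_1 = 1093 mm².
A_2 = 198.8 mm².
Equal strain + equilibrium ⇒ each member carries load in proportion to AE: A₁E₁ = 115900000 N, A₂E₂ = 14200000 N, ΣAE = 130000000 N.
σ₂ = P·E₂/ΣAE = 41600·71400/130000000 = 22.84 MPa.

22.8 MPa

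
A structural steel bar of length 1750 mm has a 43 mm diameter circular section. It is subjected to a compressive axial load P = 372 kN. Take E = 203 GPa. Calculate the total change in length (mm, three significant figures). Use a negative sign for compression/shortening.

-2.21 mm

A = 1452 mm².
δ_mech = NL/(AE) = -372000·1750/(1452·203000) = -2.208 mm.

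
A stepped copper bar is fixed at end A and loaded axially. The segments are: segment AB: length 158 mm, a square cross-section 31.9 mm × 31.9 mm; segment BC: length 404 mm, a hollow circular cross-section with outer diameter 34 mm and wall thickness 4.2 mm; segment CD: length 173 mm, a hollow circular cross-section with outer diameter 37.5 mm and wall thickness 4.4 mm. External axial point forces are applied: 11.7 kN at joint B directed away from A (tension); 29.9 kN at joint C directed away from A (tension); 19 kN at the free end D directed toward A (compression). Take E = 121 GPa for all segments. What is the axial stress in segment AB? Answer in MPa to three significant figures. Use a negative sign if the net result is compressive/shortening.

Internal axial forces (sectioning from the free end, tension +): N_CD = -19 kN, N_BC = 10.9 kN, N_AB = 22.6 kN.
A_AB = 1018 mm².
σ_AB = N_AB/A_AB = 22600/1018 = 22.21 MPa.

22.2 MPa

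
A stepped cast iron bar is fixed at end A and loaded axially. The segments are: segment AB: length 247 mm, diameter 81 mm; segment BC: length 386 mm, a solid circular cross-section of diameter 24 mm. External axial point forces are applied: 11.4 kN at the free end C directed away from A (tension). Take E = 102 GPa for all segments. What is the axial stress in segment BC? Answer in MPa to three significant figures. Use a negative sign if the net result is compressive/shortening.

25.2 MPa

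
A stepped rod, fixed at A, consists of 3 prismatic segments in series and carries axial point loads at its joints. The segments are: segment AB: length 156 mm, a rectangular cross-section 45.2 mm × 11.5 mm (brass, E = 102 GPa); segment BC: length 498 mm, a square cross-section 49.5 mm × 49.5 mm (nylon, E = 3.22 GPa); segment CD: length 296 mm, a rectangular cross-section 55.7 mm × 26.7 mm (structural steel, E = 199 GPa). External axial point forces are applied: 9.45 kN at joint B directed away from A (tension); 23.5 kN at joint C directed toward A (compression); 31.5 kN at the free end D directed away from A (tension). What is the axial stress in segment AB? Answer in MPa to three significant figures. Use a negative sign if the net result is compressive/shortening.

33.6 MPa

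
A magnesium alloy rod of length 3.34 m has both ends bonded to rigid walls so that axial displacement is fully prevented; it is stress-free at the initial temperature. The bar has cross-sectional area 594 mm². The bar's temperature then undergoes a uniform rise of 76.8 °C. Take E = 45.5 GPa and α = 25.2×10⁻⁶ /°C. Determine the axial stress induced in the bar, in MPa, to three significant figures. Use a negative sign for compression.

-88.1 MPa

Free thermal expansion αLΔT = 25.2e-6 · 3340 · 76.8 = 6.464 mm.
The walls impose strain ε = −(6.464)/3340 = -1.9354e-03; σ = Eε = 45500 · -1.9354e-03 = -88.06 MPa.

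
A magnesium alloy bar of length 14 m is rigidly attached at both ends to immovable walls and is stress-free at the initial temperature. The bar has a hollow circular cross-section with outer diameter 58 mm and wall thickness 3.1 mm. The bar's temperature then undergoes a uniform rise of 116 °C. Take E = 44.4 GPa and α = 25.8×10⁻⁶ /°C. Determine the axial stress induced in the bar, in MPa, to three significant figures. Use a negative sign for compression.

Free thermal expansion αLΔT = 25.8e-6 · 14000 · 116 = 41.9 mm.
The walls impose strain ε = −(41.9)/14000 = -2.9928e-03; σ = Eε = 44400 · -2.9928e-03 = -132.9 MPa.

-133 MPa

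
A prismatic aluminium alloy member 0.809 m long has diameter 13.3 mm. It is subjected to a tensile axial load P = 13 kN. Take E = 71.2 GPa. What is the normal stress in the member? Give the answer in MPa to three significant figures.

93.6 MPa

A = 138.9 mm².
σ = N/A = 13000/138.9 = 93.57 MPa.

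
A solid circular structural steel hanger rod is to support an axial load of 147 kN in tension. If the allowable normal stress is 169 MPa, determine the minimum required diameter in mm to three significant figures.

33.3 mm

Required area A ≥ P/σ_allow = 147000/169 = 869.8 mm².
For a solid circular section, d ≥ √(4A/π) = 33.28 mm.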